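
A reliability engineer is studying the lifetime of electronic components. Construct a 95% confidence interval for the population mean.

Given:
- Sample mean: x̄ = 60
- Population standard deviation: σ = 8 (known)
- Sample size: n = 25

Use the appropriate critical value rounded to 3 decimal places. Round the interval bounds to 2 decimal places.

The population standard deviation σ is known, so use a z-interval (standard normal critical value).

For 95% confidence, z* = 1.96 (from standard normal table)

Standard error: SE = σ/√n = 8/√25 = 1.600000

Margin of error: E = z* × SE = 1.96 × 1.600000 = 3.1360

Z-interval: x̄ ± E = 60 ± 3.1360 = (56.8640, 63.1360)

Rounded to 2 decimal places:

(56.86, 63.14)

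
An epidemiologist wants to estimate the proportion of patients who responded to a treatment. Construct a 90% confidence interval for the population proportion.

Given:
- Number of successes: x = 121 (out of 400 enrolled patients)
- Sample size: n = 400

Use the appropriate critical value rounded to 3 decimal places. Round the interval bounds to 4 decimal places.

Sample proportion: p̂ = 121/400 = 0.302500

Check conditions for normal approximation:
  np̂ = 121 ≥ 10 ✓
  n(1-p̂) = 279 ≥ 10 ✓

The sample is large enough, so use a z-interval (normal approximation) for the proportion.

For 90% confidence, z* = 1.645 (from standard normal table)

Standard error: SE = √(p̂(1-p̂)/n) = √(0.302500×0.697500/400) = 0.02296703

Margin of error: E = z* × SE = 1.645 × 0.02296703 = 0.037781

Z-interval: p̂ ± E = 0.302500 ± 0.037781 = (0.264719, 0.340281)

Rounded to 4 decimal places:

(0.2647, 0.3403)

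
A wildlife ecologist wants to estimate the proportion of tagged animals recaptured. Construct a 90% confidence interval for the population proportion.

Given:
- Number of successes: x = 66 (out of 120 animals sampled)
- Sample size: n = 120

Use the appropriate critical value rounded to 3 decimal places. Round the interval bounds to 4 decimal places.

Sample proportion: p̂ = 66/120 = 0.550000

Check conditions for normal approximation:
  np̂ = 66 ≥ 10 ✓
  n(1-p̂) = 54 ≥ 10 ✓

The sample is large enough, so use a z-interval (normal approximation) for the proportion.

For 90% confidence, z* = 1.645 (from standard normal table)

Standard error: SE = √(p̂(1-p̂)/n) = √(0.550000×0.450000/120) = 0.04541476

Margin of error: E = z* × SE = 1.645 × 0.04541476 = 0.074707

Z-interval: p̂ ± E = 0.550000 ± 0.074707 = (0.475293, 0.624707)

Rounded to 4 decimal places:

(0.4753, 0.6247)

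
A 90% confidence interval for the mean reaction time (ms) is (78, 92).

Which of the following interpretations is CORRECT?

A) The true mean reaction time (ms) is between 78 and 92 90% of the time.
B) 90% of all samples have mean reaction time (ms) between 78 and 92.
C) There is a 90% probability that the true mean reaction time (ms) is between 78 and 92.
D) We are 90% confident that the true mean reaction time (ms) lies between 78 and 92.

A confidence interval represents our confidence in the procedure, not a probability statement about the parameter.

Key concept: If we repeated this sampling process many times and computed a 90% CI each time, about 90% of those intervals would contain the true population parameter.

For this specific interval (78, 92):
- Midpoint (point estimate): 85
- Margin of error: 7

The correct interpretation is the one stating confidence that the true parameter lies in the interval — option D.

D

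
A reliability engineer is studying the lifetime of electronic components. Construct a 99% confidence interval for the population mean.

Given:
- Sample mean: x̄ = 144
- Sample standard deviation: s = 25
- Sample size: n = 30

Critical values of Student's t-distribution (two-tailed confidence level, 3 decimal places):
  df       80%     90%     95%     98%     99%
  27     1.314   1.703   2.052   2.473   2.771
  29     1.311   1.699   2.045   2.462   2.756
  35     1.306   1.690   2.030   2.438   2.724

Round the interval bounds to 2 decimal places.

The population standard deviation σ is unknown (only the sample standard deviation s is given), so use a t-interval with df = n - 1 = 30 - 1 = 29.

For 99% confidence with df = 29, t* = 2.756 (from t-table)

Standard error: SE = s/√n = 25/√30 = 4.564355

Margin of error: E = t* × SE = 2.756 × 4.564355 = 12.5794

T-interval: x̄ ± E = 144 ± 12.5794 = (131.4206, 156.5794)

Rounded to 2 decimal places:

(131.42, 156.58)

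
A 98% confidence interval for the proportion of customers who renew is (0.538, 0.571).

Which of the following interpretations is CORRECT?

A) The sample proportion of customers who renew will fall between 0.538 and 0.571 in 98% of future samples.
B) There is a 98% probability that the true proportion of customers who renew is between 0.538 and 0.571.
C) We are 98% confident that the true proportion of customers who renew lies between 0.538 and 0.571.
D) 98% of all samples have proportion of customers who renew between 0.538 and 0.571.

A confidence interval represents our confidence in the procedure, not a probability statement about the parameter.

Key concept: If we repeated this sampling process many times and computed a 98% CI each time, about 98% of those intervals would contain the true population parameter.

For this specific interval (0.538, 0.571):
- Midpoint (point estimate): 0.5545
- Margin of error: 0.0165

The correct interpretation is the one stating confidence that the true parameter lies in the interval — option C.

C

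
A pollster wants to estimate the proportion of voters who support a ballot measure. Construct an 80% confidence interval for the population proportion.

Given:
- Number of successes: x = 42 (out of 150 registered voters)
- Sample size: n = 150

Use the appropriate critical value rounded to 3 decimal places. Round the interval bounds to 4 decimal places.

Sample proportion: p̂ = 42/150 = 0.280000

Check conditions for normal approximation:
  np̂ = 42 ≥ 10 ✓
  n(1-p̂) = 108 ≥ 10 ✓

The sample is large enough, so use a z-interval (normal approximation) for the proportion.

For 80% confidence, z* = 1.282 (from standard normal table)

Standard error: SE = √(p̂(1-p̂)/n) = √(0.280000×0.720000/150) = 0.03666061

Margin of error: E = z* × SE = 1.282 × 0.03666061 = 0.046999

Z-interval: p̂ ± E = 0.280000 ± 0.046999 = (0.233001, 0.326999)

Rounded to 4 decimal places:

(0.2330, 0.3270)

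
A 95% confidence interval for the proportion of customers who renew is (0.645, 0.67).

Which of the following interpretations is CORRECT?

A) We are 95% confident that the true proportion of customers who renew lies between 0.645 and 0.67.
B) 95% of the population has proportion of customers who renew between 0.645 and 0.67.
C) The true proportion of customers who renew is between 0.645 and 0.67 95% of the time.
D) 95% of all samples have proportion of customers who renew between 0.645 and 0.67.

A confidence interval represents our confidence in the procedure, not a probability statement about the parameter.

Key concept: If we repeated this sampling process many times and computed a 95% CI each time, about 95% of those intervals would contain the true population parameter.

For this specific interval (0.645, 0.67):
- Midpoint (point estimate): 0.6575
- Margin of error: 0.0125

The correct interpretation is the one stating confidence that the true parameter lies in the interval — option A.

A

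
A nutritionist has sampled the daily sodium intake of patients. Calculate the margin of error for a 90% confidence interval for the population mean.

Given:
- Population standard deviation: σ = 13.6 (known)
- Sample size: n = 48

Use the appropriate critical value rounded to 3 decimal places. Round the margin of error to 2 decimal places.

The population standard deviation σ is known, so use the z-interval margin of error formula.

For 90% confidence, z* = 1.645 (from standard normal table)

Margin of error formula for z-interval: E = z* × σ/√n

E = 1.645 × 13.6/√48
  = 1.645 × 1.962991
  = 3.2291

Rounded to 2 decimal places:

3.23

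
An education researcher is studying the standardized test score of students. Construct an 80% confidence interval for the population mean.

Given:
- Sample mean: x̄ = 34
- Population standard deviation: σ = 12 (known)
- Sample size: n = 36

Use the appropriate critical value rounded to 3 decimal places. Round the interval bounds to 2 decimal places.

The population standard deviation σ is known, so use a z-interval (standard normal critical value).

For 80% confidence, z* = 1.282 (from standard normal table)

Standard error: SE = σ/√n = 12/√36 = 2.000000

Margin of error: E = z* × SE = 1.282 × 2.000000 = 2.5640

Z-interval: x̄ ± E = 34 ± 2.5640 = (31.4360, 36.5640)

Rounded to 2 decimal places:

(31.44, 36.56)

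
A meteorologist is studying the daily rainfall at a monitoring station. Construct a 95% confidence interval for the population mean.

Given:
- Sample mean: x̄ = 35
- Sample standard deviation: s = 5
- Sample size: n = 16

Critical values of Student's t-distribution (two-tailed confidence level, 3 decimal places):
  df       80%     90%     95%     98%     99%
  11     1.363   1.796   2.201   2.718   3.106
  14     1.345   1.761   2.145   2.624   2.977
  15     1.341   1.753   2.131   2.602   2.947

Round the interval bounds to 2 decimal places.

The population standard deviation σ is unknown (only the sample standard deviation s is given), so use a t-interval with df = n - 1 = 16 - 1 = 15.

For 95% confidence with df = 15, t* = 2.131 (from t-table)

Standard error: SE = s/√n = 5/√16 = 1.250000

Margin of error: E = t* × SE = 2.131 × 1.250000 = 2.6637

T-interval: x̄ ± E = 35 ± 2.6637 = (32.3362, 37.6638)

Rounded to 2 decimal places:

(32.34, 37.66)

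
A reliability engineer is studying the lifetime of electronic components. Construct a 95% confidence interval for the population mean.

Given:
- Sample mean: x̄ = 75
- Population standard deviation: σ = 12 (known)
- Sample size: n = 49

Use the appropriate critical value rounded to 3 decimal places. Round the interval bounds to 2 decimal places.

The population standard deviation σ is known, so use a z-interval (standard normal critical value).

For 95% confidence, z* = 1.96 (from standard normal table)

Standard error: SE = σ/√n = 12/√49 = 1.714286

Margin of error: E = z* × SE = 1.96 × 1.714286 = 3.3600

Z-interval: x̄ ± E = 75 ± 3.3600 = (71.6400, 78.3600)

Rounded to 2 decimal places:

(71.64, 78.36)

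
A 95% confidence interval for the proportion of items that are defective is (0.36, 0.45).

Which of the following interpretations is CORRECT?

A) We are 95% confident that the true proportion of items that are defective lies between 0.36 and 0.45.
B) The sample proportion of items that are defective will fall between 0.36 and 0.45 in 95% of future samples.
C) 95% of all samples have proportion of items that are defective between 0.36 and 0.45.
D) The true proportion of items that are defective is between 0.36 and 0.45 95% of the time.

A confidence interval represents our confidence in the procedure, not a probability statement about the parameter.

Key concept: If we repeated this sampling process many times and computed a 95% CI each time, about 95% of those intervals would contain the true population parameter.

For this specific interval (0.36, 0.45):
- Midpoint (point estimate): 0.405
- Margin of error: 0.045

The correct interpretation is the one stating confidence that the true parameter lies in the interval — option A.

A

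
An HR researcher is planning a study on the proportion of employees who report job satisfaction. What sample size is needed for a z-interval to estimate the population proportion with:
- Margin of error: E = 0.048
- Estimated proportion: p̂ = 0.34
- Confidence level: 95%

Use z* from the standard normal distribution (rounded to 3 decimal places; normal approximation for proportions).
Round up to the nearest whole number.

Using z* for proportion z-interval (normal approximation).

For 95% confidence, z* = 1.96 (from standard normal table)

Sample size formula for proportion z-interval: n = z*²p̂(1-p̂)/E²

n = 1.96² × 0.34 × 0.66 / 0.048²
  = 3.8416 × 0.2244 / 0.002304
  = 374.1558

Round up to the nearest whole number: n = 375

375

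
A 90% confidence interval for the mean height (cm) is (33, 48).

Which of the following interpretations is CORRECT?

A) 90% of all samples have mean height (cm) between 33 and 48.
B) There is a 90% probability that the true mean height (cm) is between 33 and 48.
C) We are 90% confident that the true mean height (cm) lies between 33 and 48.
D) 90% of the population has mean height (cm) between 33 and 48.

A confidence interval represents our confidence in the procedure, not a probability statement about the parameter.

Key concept: If we repeated this sampling process many times and computed a 90% CI each time, about 90% of those intervals would contain the true population parameter.

For this specific interval (33, 48):
- Midpoint (point estimate): 40.5
- Margin of error: 7.5

The correct interpretation is the one stating confidence that the true parameter lies in the interval — option C.

C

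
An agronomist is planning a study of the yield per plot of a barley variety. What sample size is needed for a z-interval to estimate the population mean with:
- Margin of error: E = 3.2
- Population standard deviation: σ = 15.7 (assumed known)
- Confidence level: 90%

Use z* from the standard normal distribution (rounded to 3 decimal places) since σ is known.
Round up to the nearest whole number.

Using z* since population σ is known (z-interval formula).

For 90% confidence, z* = 1.645 (from standard normal table)

Sample size formula for z-interval: n = (z*σ/E)²

n = (1.645 × 15.7 / 3.2)²
  = (8.070781)²
  = 65.1375

Round up to the nearest whole number: n = 66

66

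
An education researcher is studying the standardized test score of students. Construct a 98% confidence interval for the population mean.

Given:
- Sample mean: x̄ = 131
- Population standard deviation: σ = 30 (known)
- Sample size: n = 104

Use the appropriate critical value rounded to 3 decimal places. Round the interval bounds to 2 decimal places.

The population standard deviation σ is known, so use a z-interval (standard normal critical value).

For 98% confidence, z* = 2.326 (from standard normal table)

Standard error: SE = σ/√n = 30/√104 = 2.941742

Margin of error: E = z* × SE = 2.326 × 2.941742 = 6.8425

Z-interval: x̄ ± E = 131 ± 6.8425 = (124.1575, 137.8425)

Rounded to 2 decimal places:

(124.16, 137.84)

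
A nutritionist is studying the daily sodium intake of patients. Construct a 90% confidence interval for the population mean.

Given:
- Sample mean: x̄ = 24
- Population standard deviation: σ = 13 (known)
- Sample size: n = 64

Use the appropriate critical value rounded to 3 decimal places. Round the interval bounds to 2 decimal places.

The population standard deviation σ is known, so use a z-interval (standard normal critical value).

For 90% confidence, z* = 1.645 (from standard normal table)

Standard error: SE = σ/√n = 13/√64 = 1.625000

Margin of error: E = z* × SE = 1.645 × 1.625000 = 2.6731

Z-interval: x̄ ± E = 24 ± 2.6731 = (21.3269, 26.6731)

Rounded to 2 decimal places:

(21.33, 26.67)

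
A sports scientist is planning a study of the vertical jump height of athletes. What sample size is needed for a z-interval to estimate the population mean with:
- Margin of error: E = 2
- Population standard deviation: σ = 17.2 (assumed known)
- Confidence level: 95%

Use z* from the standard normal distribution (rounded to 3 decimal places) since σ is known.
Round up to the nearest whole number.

Using z* since population σ is known (z-interval formula).

For 95% confidence, z* = 1.96 (from standard normal table)

Sample size formula for z-interval: n = (z*σ/E)²

n = (1.96 × 17.2 / 2)²
  = (16.856000)²
  = 284.1247

Round up to the nearest whole number: n = 285

285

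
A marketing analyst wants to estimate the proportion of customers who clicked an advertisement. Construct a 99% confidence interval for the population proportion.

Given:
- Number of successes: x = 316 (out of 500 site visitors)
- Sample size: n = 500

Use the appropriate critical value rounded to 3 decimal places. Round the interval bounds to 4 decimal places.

Sample proportion: p̂ = 316/500 = 0.632000

Check conditions for normal approximation:
  np̂ = 316 ≥ 10 ✓
  n(1-p̂) = 184 ≥ 10 ✓

The sample is large enough, so use a z-interval (normal approximation) for the proportion.

For 99% confidence, z* = 2.576 (from standard normal table)

Standard error: SE = √(p̂(1-p̂)/n) = √(0.632000×0.368000/500) = 0.02156738

Margin of error: E = z* × SE = 2.576 × 0.02156738 = 0.055558

Z-interval: p̂ ± E = 0.632000 ± 0.055558 = (0.576442, 0.687558)

Rounded to 4 decimal places:

(0.5764, 0.6876)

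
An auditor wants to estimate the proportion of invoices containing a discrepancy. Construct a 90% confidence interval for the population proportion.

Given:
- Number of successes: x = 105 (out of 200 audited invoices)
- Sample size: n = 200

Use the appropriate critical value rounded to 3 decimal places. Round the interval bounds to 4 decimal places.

Sample proportion: p̂ = 105/200 = 0.525000

Check conditions for normal approximation:
  np̂ = 105 ≥ 10 ✓
  n(1-p̂) = 95 ≥ 10 ✓

The sample is large enough, so use a z-interval (normal approximation) for the proportion.

For 90% confidence, z* = 1.645 (from standard normal table)

Standard error: SE = √(p̂(1-p̂)/n) = √(0.525000×0.475000/200) = 0.03531112

Margin of error: E = z* × SE = 1.645 × 0.03531112 = 0.058087

Z-interval: p̂ ± E = 0.525000 ± 0.058087 = (0.466913, 0.583087)

Rounded to 4 decimal places:

(0.4669, 0.5831)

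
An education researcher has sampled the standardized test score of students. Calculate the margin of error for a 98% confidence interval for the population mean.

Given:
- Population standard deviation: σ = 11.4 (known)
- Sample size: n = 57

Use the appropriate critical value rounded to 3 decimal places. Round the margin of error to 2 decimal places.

The population standard deviation σ is known, so use the z-interval margin of error formula.

For 98% confidence, z* = 2.326 (from standard normal table)

Margin of error formula for z-interval: E = z* × σ/√n

E = 2.326 × 11.4/√57
  = 2.326 × 1.509967
  = 3.5122

Rounded to 2 decimal places:

3.51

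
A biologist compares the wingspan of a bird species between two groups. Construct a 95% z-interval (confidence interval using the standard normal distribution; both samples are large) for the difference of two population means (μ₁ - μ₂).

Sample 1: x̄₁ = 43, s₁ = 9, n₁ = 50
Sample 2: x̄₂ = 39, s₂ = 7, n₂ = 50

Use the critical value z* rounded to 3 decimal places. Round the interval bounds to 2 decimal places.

Both samples are large (n₁ = 50 ≥ 30, n₂ = 50 ≥ 30), so a z-interval for the difference of means applies.

Point estimate: x̄₁ - x̄₂ = 43 - 39 = 4

Standard error: SE = √(s₁²/n₁ + s₂²/n₂)
= √(9²/50 + 7²/50)
= √(1.620000 + 0.980000)
= 1.612452

For 95% confidence, z* = 1.96 (from standard normal table)
Margin of error: E = z* × SE = 1.96 × 1.612452 = 3.1604

Z-interval: (x̄₁ - x̄₂) ± E = 4 ± 3.1604 = (0.8396, 7.1604)

Rounded to 2 decimal places:

(0.84, 7.16)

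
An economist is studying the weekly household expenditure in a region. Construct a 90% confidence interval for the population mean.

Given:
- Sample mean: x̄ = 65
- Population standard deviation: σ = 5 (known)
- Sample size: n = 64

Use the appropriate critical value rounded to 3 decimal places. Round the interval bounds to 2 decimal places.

The population standard deviation σ is known, so use a z-interval (standard normal critical value).

For 90% confidence, z* = 1.645 (from standard normal table)

Standard error: SE = σ/√n = 5/√64 = 0.625000

Margin of error: E = z* × SE = 1.645 × 0.625000 = 1.0281

Z-interval: x̄ ± E = 65 ± 1.0281 = (63.9719, 66.0281)

Rounded to 2 decimal places:

(63.97, 66.03)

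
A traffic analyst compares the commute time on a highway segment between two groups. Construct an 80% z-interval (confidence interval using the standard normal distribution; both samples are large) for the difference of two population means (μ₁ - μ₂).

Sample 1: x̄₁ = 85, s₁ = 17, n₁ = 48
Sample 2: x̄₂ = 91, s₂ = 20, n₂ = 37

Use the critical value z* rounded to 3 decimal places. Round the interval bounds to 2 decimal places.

Both samples are large (n₁ = 48 ≥ 30, n₂ = 37 ≥ 30), so a z-interval for the difference of means applies.

Point estimate: x̄₁ - x̄₂ = 85 - 91 = -6

Standard error: SE = √(s₁²/n₁ + s₂²/n₂)
= √(17²/48 + 20²/37)
= √(6.020833 + 10.810811)
= 4.102639

For 80% confidence, z* = 1.282 (from standard normal table)
Margin of error: E = z* × SE = 1.282 × 4.102639 = 5.2596

Z-interval: (x̄₁ - x̄₂) ± E = -6 ± 5.2596 = (-11.2596, -0.7404)

Rounded to 2 decimal places:

(-11.26, -0.74)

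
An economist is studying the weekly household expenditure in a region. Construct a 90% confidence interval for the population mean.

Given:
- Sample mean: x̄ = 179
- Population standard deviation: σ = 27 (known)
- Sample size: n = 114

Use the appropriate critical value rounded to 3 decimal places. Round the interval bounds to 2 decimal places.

The population standard deviation σ is known, so use a z-interval (standard normal critical value).

For 90% confidence, z* = 1.645 (from standard normal table)

Standard error: SE = σ/√n = 27/√114 = 2.528782

Margin of error: E = z* × SE = 1.645 × 2.528782 = 4.1598

Z-interval: x̄ ± E = 179 ± 4.1598 = (174.8402, 183.1598)

Rounded to 2 decimal places:

(174.84, 183.16)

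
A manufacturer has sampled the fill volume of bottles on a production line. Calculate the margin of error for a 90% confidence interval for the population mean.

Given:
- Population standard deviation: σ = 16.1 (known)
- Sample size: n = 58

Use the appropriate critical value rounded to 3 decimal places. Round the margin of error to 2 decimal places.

The population standard deviation σ is known, so use the z-interval margin of error formula.

For 90% confidence, z* = 1.645 (from standard normal table)

Margin of error formula for z-interval: E = z* × σ/√n

E = 1.645 × 16.1/√58
  = 1.645 × 2.114034
  = 3.4776

Rounded to 2 decimal places:

3.48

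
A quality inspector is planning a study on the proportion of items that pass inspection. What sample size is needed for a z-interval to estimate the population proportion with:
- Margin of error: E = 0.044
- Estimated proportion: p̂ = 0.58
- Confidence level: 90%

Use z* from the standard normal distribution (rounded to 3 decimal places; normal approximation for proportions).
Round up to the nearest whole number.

Using z* for proportion z-interval (normal approximation).

For 90% confidence, z* = 1.645 (from standard normal table)

Sample size formula for proportion z-interval: n = z*²p̂(1-p̂)/E²

n = 1.645² × 0.58 × 0.42 / 0.044²
  = 2.706025 × 0.2436 / 0.001936
  = 340.4895

Round up to the nearest whole number: n = 341

341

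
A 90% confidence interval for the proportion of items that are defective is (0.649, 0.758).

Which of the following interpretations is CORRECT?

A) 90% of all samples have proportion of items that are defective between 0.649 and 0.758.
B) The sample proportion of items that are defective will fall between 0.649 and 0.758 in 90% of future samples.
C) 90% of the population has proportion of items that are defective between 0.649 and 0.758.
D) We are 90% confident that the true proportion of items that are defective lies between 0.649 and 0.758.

A confidence interval represents our confidence in the procedure, not a probability statement about the parameter.

Key concept: If we repeated this sampling process many times and computed a 90% CI each time, about 90% of those intervals would contain the true population parameter.

For this specific interval (0.649, 0.758):
- Midpoint (point estimate): 0.7035
- Margin of error: 0.0545

The correct interpretation is the one stating confidence that the true parameter lies in the interval — option D.

D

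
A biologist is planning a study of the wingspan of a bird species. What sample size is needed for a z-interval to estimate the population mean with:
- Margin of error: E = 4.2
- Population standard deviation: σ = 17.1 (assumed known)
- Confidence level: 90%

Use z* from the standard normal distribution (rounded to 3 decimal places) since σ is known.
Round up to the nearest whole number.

Using z* since population σ is known (z-interval formula).

For 90% confidence, z* = 1.645 (from standard normal table)

Sample size formula for z-interval: n = (z*σ/E)²

n = (1.645 × 17.1 / 4.2)²
  = (6.697500)²
  = 44.8565

Round up to the nearest whole number: n = 45

45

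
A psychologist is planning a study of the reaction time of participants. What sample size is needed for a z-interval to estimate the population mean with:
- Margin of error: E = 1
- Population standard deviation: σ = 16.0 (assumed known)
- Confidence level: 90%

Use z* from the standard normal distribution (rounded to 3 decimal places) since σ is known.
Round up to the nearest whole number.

Using z* since population σ is known (z-interval formula).

For 90% confidence, z* = 1.645 (from standard normal table)

Sample size formula for z-interval: n = (z*σ/E)²

n = (1.645 × 16.0 / 1)²
  = (26.320000)²
  = 692.7424

Round up to the nearest whole number: n = 693

693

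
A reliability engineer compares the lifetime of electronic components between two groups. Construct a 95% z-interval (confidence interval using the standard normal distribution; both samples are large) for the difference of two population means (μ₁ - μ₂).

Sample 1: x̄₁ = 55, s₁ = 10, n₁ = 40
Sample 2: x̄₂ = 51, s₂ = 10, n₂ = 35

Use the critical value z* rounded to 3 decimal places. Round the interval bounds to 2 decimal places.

Both samples are large (n₁ = 40 ≥ 30, n₂ = 35 ≥ 30), so a z-interval for the difference of means applies.

Point estimate: x̄₁ - x̄₂ = 55 - 51 = 4

Standard error: SE = √(s₁²/n₁ + s₂²/n₂)
= √(10²/40 + 10²/35)
= √(2.500000 + 2.857143)
= 2.314550

For 95% confidence, z* = 1.96 (from standard normal table)
Margin of error: E = z* × SE = 1.96 × 2.314550 = 4.5365

Z-interval: (x̄₁ - x̄₂) ± E = 4 ± 4.5365 = (-0.5365, 8.5365)

Rounded to 2 decimal places:

(-0.54, 8.54)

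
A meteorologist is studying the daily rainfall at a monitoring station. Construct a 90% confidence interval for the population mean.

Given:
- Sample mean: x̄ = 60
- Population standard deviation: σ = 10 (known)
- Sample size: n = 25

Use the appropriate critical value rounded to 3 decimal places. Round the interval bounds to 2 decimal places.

The population standard deviation σ is known, so use a z-interval (standard normal critical value).

For 90% confidence, z* = 1.645 (from standard normal table)

Standard error: SE = σ/√n = 10/√25 = 2.000000

Margin of error: E = z* × SE = 1.645 × 2.000000 = 3.2900

Z-interval: x̄ ± E = 60 ± 3.2900 = (56.7100, 63.2900)

Rounded to 2 decimal places:

(56.71, 63.29)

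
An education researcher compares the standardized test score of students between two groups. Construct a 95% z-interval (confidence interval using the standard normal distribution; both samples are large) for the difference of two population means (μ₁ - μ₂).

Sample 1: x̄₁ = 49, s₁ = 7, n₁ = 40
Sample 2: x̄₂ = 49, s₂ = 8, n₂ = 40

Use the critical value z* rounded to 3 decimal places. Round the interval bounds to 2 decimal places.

Both samples are large (n₁ = 40 ≥ 30, n₂ = 40 ≥ 30), so a z-interval for the difference of means applies.

Point estimate: x̄₁ - x̄₂ = 49 - 49 = 0

Standard error: SE = √(s₁²/n₁ + s₂²/n₂)
= √(7²/40 + 8²/40)
= √(1.225000 + 1.600000)
= 1.680774

For 95% confidence, z* = 1.96 (from standard normal table)
Margin of error: E = z* × SE = 1.96 × 1.680774 = 3.2943

Z-interval: (x̄₁ - x̄₂) ± E = 0 ± 3.2943 = (-3.2943, 3.2943)

Rounded to 2 decimal places:

(-3.29, 3.29)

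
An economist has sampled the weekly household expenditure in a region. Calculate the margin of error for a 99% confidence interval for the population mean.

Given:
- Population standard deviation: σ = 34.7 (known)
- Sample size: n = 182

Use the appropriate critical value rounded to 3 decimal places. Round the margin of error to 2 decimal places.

The population standard deviation σ is known, so use the z-interval margin of error formula.

For 99% confidence, z* = 2.576 (from standard normal table)

Margin of error formula for z-interval: E = z* × σ/√n

E = 2.576 × 34.7/√182
  = 2.576 × 2.572135
  = 6.6258

Rounded to 2 decimal places:

6.63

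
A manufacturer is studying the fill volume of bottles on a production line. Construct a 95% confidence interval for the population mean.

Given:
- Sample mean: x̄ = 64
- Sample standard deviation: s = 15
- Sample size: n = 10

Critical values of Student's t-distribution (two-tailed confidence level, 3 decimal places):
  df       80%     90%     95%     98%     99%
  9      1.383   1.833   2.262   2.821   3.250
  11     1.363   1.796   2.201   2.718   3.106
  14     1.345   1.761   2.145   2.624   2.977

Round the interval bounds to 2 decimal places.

The population standard deviation σ is unknown (only the sample standard deviation s is given), so use a t-interval with df = n - 1 = 10 - 1 = 9.

For 95% confidence with df = 9, t* = 2.262 (from t-table)

Standard error: SE = s/√n = 15/√10 = 4.743416

Margin of error: E = t* × SE = 2.262 × 4.743416 = 10.7296

T-interval: x̄ ± E = 64 ± 10.7296 = (53.2704, 74.7296)

Rounded to 2 decimal places:

(53.27, 74.73)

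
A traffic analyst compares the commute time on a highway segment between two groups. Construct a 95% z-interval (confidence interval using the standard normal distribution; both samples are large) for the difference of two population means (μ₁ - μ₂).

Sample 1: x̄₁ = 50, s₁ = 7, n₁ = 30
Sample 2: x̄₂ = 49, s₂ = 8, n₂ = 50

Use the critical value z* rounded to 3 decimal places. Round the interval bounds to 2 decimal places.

Both samples are large (n₁ = 30 ≥ 30, n₂ = 50 ≥ 30), so a z-interval for the difference of means applies.

Point estimate: x̄₁ - x̄₂ = 50 - 49 = 1

Standard error: SE = √(s₁²/n₁ + s₂²/n₂)
= √(7²/30 + 8²/50)
= √(1.633333 + 1.280000)
= 1.706849

For 95% confidence, z* = 1.96 (from standard normal table)
Margin of error: E = z* × SE = 1.96 × 1.706849 = 3.3454

Z-interval: (x̄₁ - x̄₂) ± E = 1 ± 3.3454 = (-2.3454, 4.3454)

Rounded to 2 decimal places:

(-2.35, 4.35)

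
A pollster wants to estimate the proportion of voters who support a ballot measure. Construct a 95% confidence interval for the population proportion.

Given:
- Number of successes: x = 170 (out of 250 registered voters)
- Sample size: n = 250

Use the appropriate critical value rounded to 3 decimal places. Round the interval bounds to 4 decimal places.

Sample proportion: p̂ = 170/250 = 0.680000

Check conditions for normal approximation:
  np̂ = 170 ≥ 10 ✓
  n(1-p̂) = 80 ≥ 10 ✓

The sample is large enough, so use a z-interval (normal approximation) for the proportion.

For 95% confidence, z* = 1.96 (from standard normal table)

Standard error: SE = √(p̂(1-p̂)/n) = √(0.680000×0.320000/250) = 0.02950254

Margin of error: E = z* × SE = 1.96 × 0.02950254 = 0.057825

Z-interval: p̂ ± E = 0.680000 ± 0.057825 = (0.622175, 0.737825)

Rounded to 4 decimal places:

(0.6222, 0.7378)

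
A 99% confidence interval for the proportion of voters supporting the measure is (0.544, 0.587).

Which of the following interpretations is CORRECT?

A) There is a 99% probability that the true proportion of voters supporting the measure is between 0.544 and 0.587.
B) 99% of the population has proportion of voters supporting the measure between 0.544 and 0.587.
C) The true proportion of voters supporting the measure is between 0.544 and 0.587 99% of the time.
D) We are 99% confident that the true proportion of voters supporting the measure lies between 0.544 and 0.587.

A confidence interval represents our confidence in the procedure, not a probability statement about the parameter.

Key concept: If we repeated this sampling process many times and computed a 99% CI each time, about 99% of those intervals would contain the true population parameter.

For this specific interval (0.544, 0.587):
- Midpoint (point estimate): 0.5655
- Margin of error: 0.0215

The correct interpretation is the one stating confidence that the true parameter lies in the interval — option D.

D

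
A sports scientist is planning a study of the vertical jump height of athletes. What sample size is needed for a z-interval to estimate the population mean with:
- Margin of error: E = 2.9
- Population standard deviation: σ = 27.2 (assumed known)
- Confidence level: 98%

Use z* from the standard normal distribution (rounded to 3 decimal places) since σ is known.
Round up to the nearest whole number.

Using z* since population σ is known (z-interval formula).

For 98% confidence, z* = 2.326 (from standard normal table)

Sample size formula for z-interval: n = (z*σ/E)²

n = (2.326 × 27.2 / 2.9)²
  = (21.816276)²
  = 475.9499

Round up to the nearest whole number: n = 476

476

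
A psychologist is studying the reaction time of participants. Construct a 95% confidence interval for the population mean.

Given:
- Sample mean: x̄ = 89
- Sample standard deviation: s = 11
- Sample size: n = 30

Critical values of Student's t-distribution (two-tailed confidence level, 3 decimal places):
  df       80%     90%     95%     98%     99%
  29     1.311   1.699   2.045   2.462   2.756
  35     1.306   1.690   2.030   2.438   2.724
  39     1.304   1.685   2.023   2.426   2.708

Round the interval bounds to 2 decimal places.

The population standard deviation σ is unknown (only the sample standard deviation s is given), so use a t-interval with df = n - 1 = 30 - 1 = 29.

For 95% confidence with df = 29, t* = 2.045 (from t-table)

Standard error: SE = s/√n = 11/√30 = 2.008316

Margin of error: E = t* × SE = 2.045 × 2.008316 = 4.1070

T-interval: x̄ ± E = 89 ± 4.1070 = (84.8930, 93.1070)

Rounded to 2 decimal places:

(84.89, 93.11)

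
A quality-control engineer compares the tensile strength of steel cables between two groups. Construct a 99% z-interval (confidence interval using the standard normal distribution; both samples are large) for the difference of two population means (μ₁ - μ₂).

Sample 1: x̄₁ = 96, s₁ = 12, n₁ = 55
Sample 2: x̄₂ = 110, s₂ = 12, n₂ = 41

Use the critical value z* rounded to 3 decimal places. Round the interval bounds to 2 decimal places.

Both samples are large (n₁ = 55 ≥ 30, n₂ = 41 ≥ 30), so a z-interval for the difference of means applies.

Point estimate: x̄₁ - x̄₂ = 96 - 110 = -14

Standard error: SE = √(s₁²/n₁ + s₂²/n₂)
= √(12²/55 + 12²/41)
= √(2.618182 + 3.512195)
= 2.475960

For 99% confidence, z* = 2.576 (from standard normal table)
Margin of error: E = z* × SE = 2.576 × 2.475960 = 6.3781

Z-interval: (x̄₁ - x̄₂) ± E = -14 ± 6.3781 = (-20.3781, -7.6219)

Rounded to 2 decimal places:

(-20.38, -7.62)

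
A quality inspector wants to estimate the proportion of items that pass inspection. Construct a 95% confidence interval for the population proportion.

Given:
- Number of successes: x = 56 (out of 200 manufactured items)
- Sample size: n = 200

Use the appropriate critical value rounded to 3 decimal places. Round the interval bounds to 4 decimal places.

Sample proportion: p̂ = 56/200 = 0.280000

Check conditions for normal approximation:
  np̂ = 56 ≥ 10 ✓
  n(1-p̂) = 144 ≥ 10 ✓

The sample is large enough, so use a z-interval (normal approximation) for the proportion.

For 95% confidence, z* = 1.96 (from standard normal table)

Standard error: SE = √(p̂(1-p̂)/n) = √(0.280000×0.720000/200) = 0.03174902

Margin of error: E = z* × SE = 1.96 × 0.03174902 = 0.062228

Z-interval: p̂ ± E = 0.280000 ± 0.062228 = (0.217772, 0.342228)

Rounded to 4 decimal places:

(0.2178, 0.3422)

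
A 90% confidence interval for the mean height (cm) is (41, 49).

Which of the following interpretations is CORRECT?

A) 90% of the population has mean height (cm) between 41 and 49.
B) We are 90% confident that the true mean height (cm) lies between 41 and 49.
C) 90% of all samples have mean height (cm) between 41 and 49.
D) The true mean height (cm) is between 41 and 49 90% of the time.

A confidence interval represents our confidence in the procedure, not a probability statement about the parameter.

Key concept: If we repeated this sampling process many times and computed a 90% CI each time, about 90% of those intervals would contain the true population parameter.

For this specific interval (41, 49):
- Midpoint (point estimate): 45
- Margin of error: 4

The correct interpretation is the one stating confidence that the true parameter lies in the interval — option B.

B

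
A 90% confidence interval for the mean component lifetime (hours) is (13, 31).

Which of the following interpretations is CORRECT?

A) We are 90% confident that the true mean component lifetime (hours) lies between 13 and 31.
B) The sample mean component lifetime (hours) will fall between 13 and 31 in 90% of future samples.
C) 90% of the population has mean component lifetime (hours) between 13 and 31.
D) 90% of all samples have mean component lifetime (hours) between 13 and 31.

A confidence interval represents our confidence in the procedure, not a probability statement about the parameter.

Key concept: If we repeated this sampling process many times and computed a 90% CI each time, about 90% of those intervals would contain the true population parameter.

For this specific interval (13, 31):
- Midpoint (point estimate): 22
- Margin of error: 9

The correct interpretation is the one stating confidence that the true parameter lies in the interval — option A.

A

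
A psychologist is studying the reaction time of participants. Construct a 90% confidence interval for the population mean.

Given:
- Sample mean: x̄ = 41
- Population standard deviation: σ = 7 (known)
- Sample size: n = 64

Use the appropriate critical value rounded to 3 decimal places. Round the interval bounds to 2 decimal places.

The population standard deviation σ is known, so use a z-interval (standard normal critical value).

For 90% confidence, z* = 1.645 (from standard normal table)

Standard error: SE = σ/√n = 7/√64 = 0.875000

Margin of error: E = z* × SE = 1.645 × 0.875000 = 1.4394

Z-interval: x̄ ± E = 41 ± 1.4394 = (39.5606, 42.4394)

Rounded to 2 decimal places:

(39.56, 42.44)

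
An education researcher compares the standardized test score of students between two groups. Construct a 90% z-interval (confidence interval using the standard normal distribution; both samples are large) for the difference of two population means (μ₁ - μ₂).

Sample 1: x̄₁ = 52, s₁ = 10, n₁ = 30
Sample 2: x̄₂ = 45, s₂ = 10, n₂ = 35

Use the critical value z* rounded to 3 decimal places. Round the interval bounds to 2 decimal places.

Both samples are large (n₁ = 30 ≥ 30, n₂ = 35 ≥ 30), so a z-interval for the difference of means applies.

Point estimate: x̄₁ - x̄₂ = 52 - 45 = 7

Standard error: SE = √(s₁²/n₁ + s₂²/n₂)
= √(10²/30 + 10²/35)
= √(3.333333 + 2.857143)
= 2.488067

For 90% confidence, z* = 1.645 (from standard normal table)
Margin of error: E = z* × SE = 1.645 × 2.488067 = 4.0929

Z-interval: (x̄₁ - x̄₂) ± E = 7 ± 4.0929 = (2.9071, 11.0929)

Rounded to 2 decimal places:

(2.91, 11.09)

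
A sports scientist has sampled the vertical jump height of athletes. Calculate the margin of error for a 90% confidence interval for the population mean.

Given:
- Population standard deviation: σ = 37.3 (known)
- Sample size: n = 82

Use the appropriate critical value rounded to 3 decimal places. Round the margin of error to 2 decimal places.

The population standard deviation σ is known, so use the z-interval margin of error formula.

For 90% confidence, z* = 1.645 (from standard normal table)

Margin of error formula for z-interval: E = z* × σ/√n

E = 1.645 × 37.3/√82
  = 1.645 × 4.119096
  = 6.7759

Rounded to 2 decimal places:

6.78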